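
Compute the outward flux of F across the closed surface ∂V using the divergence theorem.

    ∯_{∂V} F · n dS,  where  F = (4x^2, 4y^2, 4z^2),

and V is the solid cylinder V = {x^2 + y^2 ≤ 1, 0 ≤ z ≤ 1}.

By the divergence theorem,

    ∯_{∂V} F · n dS = ∭_V (∇ · F) dV.

Compute the divergence:
    ∇ · F = ∂F_x/∂x + ∂F_y/∂y + ∂F_z/∂z = 8x + 8y + 8z.

In cylindrical coordinates, x = r cos(θ), y = r sin(θ), z = z, dV = r dr dθ dz, with 0 ≤ r ≤ 1, 0 ≤ θ ≤ 2π, 0 ≤ z ≤ 1.

The integrand, after substitution and multiplying by the volume element, becomes (8sqrt(2)r sin(θ + π/4) + 8z) · r, so

    ∭_V (∇·F) dV = ∫_0^{2π} ∫_0^{1} ∫_0^{1} (8sqrt(2)r sin(θ + π/4) + 8z) · r dz dr dθ.

Inner (z from 0 to 1): 4r (2sqrt(2)r sin(θ + π/4) + 1).
Middle (r from 0 to 1): 8sqrt(2)sin(θ + π/4)/3 + 2.
Outer (θ from 0 to 2π): 4π.

Therefore ∯_{∂V} F · n dS = 4π.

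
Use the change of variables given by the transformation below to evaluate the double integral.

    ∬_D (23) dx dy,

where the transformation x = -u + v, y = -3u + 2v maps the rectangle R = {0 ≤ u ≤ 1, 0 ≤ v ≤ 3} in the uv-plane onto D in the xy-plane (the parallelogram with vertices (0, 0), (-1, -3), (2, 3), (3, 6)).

Compute the Jacobian determinant of (x, y) with respect to (u, v):

    ∂(x,y)/∂(u,v) = | -1  1 | = (-1)(2) - (1)(-3) = 1.
                   | -3  2 |

Its absolute value is |J| = 1 (the area scaling factor).

Substituting x = -u + v, y = -3u + 2v into the integrand,

    23 → 23,

so the integral becomes

    ∬_R (23) · |J| du dv = ∫_0^1 ∫_0^3 (23) dv du.

Inner (v): 69.
Outer (u): 69.

Therefore ∬_D (23) dx dy = 69.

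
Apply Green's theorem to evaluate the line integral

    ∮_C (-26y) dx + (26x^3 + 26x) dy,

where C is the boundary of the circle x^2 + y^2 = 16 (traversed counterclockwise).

Green's theorem converts the closed line integral into a double integral over the enclosed region D:

    ∮_C P dx + Q dy = ∬_D (∂Q/∂x - ∂P/∂y) dA.

Here P = -26y, Q = 26x^3 + 26x, so

    ∂Q/∂x = 78x^2 + 26,    ∂P/∂y = -26,
    ∂Q/∂x - ∂P/∂y = 78x^2 + 52.

D is the region x^2 + y^2 ≤ 16. Evaluating the double integral:

In polar coordinates (x = r cos θ, y = r sin θ, dA = r dr dθ) the integrand becomes 78r^2cos(θ)^2 + 52, so

    ∬_D (78x^2 + 52) dA = ∫_0^{2π} ∫_0^{4} (78r^2cos(θ)^2 + 52) · r dr dθ.

Inner (r from 0 to 4): 4992cos(θ)^2 + 416.
Outer (θ from 0 to 2π): 5824π.

Therefore ∮_C P dx + Q dy = 5824π.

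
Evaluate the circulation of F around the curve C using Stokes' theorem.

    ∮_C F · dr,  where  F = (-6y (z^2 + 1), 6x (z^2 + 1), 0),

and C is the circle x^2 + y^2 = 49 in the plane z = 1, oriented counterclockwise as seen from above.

Let S be the flat disk x^2 + y^2 ≤ 49 in the plane z = 1, with upward unit normal n̂ = ẑ. By Stokes' theorem,

    ∮_C F · dr = ∬_S (∇ × F) · n̂ dS = ∬_D (curl F)_z dA,

where D is the disk x^2 + y^2 ≤ 49.

Compute the curl of F = (-6y (z^2 + 1), 6x (z^2 + 1), 0):
    (∇ × F)_x = ∂F_z/∂y - ∂F_y/∂z = -12x z,
    (∇ × F)_y = ∂F_x/∂z - ∂F_z/∂x = -12y z,
    (∇ × F)_z = ∂F_y/∂x - ∂F_x/∂y = 12z^2 + 12.

On z = 1, (curl F)_z = 24.

Convert to polar (x = r cos θ, y = r sin θ, dA = r dr dθ); the integrand becomes 24, so

    ∬_D (curl F)_z dA = ∫_0^{2π} ∫_0^{7} (24) · r dr dθ.

Inner (r from 0 to 7): 588.
Outer (θ from 0 to 2π): 1176π.

Therefore ∮_C F · dr = 1176π.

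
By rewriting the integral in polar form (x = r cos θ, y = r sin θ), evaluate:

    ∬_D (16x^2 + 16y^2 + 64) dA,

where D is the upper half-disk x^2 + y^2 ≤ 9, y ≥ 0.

The region D is 0 ≤ r ≤ 3, 0 ≤ θ ≤ π in polar coordinates, where x = r cos(θ), y = r sin(θ), and dA = r dr dθ.

Under the substitution, the integrand becomes 16r^2 + 64, so

    ∬_D (16x^2 + 16y^2 + 64) dA = ∫_{0}^{π} ∫_{0}^{3} (16r^2 + 64) · r dr dθ.

Inner integral (in r): ∫_{0}^{3} (16r^2 + 64) · r dr = 612.

Outer integral (in θ): ∫_{0}^{π} (612) dθ = 612π.

Therefore ∬_D (16x^2 + 16y^2 + 64) dA = 612π.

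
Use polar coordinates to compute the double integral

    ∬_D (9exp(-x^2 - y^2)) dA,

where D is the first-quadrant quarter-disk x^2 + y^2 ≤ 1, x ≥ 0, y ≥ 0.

The region D is 0 ≤ r ≤ 1, 0 ≤ θ ≤ π/2 in polar coordinates, where x = r cos(θ), y = r sin(θ), and dA = r dr dθ.

Under the substitution, the integrand becomes 9exp(-r^2), so

    ∬_D (9exp(-x^2 - y^2)) dA = ∫_{0}^{π/2} ∫_{0}^{1} (9exp(-r^2)) · r dr dθ.

Inner integral (in r): ∫_{0}^{1} (9exp(-r^2)) · r dr = 9/2 - 9exp(-1)/2.

Outer integral (in θ): ∫_{0}^{π/2} (9/2 - 9exp(-1)/2) dθ = -9π (1 - e)exp(-1)/4.

Therefore ∬_D (9exp(-x^2 - y^2)) dA = -9π (1 - e)exp(-1)/4.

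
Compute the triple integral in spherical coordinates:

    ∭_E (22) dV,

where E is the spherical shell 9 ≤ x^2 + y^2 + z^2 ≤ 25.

In spherical coordinates, x = ρ sin(φ) cos(θ), y = ρ sin(φ) sin(θ), z = ρ cos(φ), and dV = ρ^2 sin(φ) dρ dφ dθ.

The integrand becomes 22, so

    ∭_E (22) dV = ∫_{0}^{2π} ∫_{0}^{π} ∫_{3}^{5} (22) · ρ^2 sin(φ) dρ dφ dθ.

Inner (ρ): 2156sin(φ)/3.
Middle (φ): 4312/3.
Outer (θ): 8624π/3.

Therefore the triple integral equals 8624π/3.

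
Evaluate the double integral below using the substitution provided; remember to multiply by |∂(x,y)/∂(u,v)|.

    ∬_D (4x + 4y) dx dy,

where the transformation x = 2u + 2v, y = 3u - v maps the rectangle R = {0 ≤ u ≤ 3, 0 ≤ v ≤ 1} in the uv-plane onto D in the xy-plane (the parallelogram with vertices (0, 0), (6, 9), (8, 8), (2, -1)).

Compute the Jacobian determinant of (x, y) with respect to (u, v):

    ∂(x,y)/∂(u,v) = | 2  2 | = (2)(-1) - (2)(3) = -8.
                   | 3  -1 |

Its absolute value is |J| = 8 (the area scaling factor).

Substituting x = 2u + 2v, y = 3u - v into the integrand,

    4x + 4y → 20u + 4v,

so the integral becomes

    ∬_R (20u + 4v) · |J| du dv = ∫_0^3 ∫_0^1 (160u + 32v) dv du.

Inner (v): 160u + 16.
Outer (u): 768.

Therefore ∬_D (4x + 4y) dx dy = 768.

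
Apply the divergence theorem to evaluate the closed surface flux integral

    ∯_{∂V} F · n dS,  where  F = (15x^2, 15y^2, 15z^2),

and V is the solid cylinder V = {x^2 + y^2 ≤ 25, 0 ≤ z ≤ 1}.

By the divergence theorem,

    ∯_{∂V} F · n dS = ∭_V (∇ · F) dV.

Compute the divergence:
    ∇ · F = ∂F_x/∂x + ∂F_y/∂y + ∂F_z/∂z = 30x + 30y + 30z.

In cylindrical coordinates, x = r cos(θ), y = r sin(θ), z = z, dV = r dr dθ dz, with 0 ≤ r ≤ 5, 0 ≤ θ ≤ 2π, 0 ≤ z ≤ 1.

The integrand, after substitution and multiplying by the volume element, becomes (30sqrt(2)r sin(θ + π/4) + 30z) · r, so

    ∭_V (∇·F) dV = ∫_0^{2π} ∫_0^{5} ∫_0^{1} (30sqrt(2)r sin(θ + π/4) + 30z) · r dz dr dθ.

Inner (z from 0 to 1): 15r (2sqrt(2)r sin(θ + π/4) + 1).
Middle (r from 0 to 5): 1250sqrt(2)sin(θ + π/4) + 375/2.
Outer (θ from 0 to 2π): 375π.

Therefore ∯_{∂V} F · n dS = 375π.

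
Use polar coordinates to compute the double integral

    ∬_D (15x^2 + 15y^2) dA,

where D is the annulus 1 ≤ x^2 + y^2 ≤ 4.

The region D is 1 ≤ r ≤ 2, 0 ≤ θ ≤ 2π in polar coordinates, where x = r cos(θ), y = r sin(θ), and dA = r dr dθ.

Under the substitution, the integrand becomes 15r^2, so

    ∬_D (15x^2 + 15y^2) dA = ∫_{0}^{2π} ∫_{1}^{2} (15r^2) · r dr dθ.

Inner integral (in r): ∫_{1}^{2} (15r^2) · r dr = 225/4.

Outer integral (in θ): ∫_{0}^{2π} (225/4) dθ = 225π/2.

Therefore ∬_D (15x^2 + 15y^2) dA = 225π/2.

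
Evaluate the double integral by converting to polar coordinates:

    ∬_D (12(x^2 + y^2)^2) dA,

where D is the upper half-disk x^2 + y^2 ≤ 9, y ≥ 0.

The region D is 0 ≤ r ≤ 3, 0 ≤ θ ≤ π in polar coordinates, where x = r cos(θ), y = r sin(θ), and dA = r dr dθ.

Under the substitution, the integrand becomes 12r^4, so

    ∬_D (12(x^2 + y^2)^2) dA = ∫_{0}^{π} ∫_{0}^{3} (12r^4) · r dr dθ.

Inner integral (in r): ∫_{0}^{3} (12r^4) · r dr = 1458.

Outer integral (in θ): ∫_{0}^{π} (1458) dθ = 1458π.

Therefore ∬_D (12(x^2 + y^2)^2) dA = 1458π.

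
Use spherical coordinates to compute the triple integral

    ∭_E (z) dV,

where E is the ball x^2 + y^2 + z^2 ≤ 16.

In spherical coordinates, x = ρ sin(φ) cos(θ), y = ρ sin(φ) sin(θ), z = ρ cos(φ), and dV = ρ^2 sin(φ) dρ dφ dθ.

The integrand becomes ρ cos(φ), so

    ∭_E (z) dV = ∫_{0}^{2π} ∫_{0}^{π} ∫_{0}^{4} (ρ cos(φ)) · ρ^2 sin(φ) dρ dφ dθ.

Inner (ρ): 32sin(2φ).
Middle (φ): 0.
Outer (θ): 0.

Therefore the triple integral equals 0.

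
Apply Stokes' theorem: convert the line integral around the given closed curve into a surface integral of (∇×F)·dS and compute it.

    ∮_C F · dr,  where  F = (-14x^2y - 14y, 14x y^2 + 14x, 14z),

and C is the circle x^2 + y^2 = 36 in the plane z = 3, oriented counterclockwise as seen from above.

Let S be the flat disk x^2 + y^2 ≤ 36 in the plane z = 3, with upward unit normal n̂ = ẑ. By Stokes' theorem,

    ∮_C F · dr = ∬_S (∇ × F) · n̂ dS = ∬_D (curl F)_z dA,

where D is the disk x^2 + y^2 ≤ 36.

Compute the curl of F = (-14x^2y - 14y, 14x y^2 + 14x, 14z):
    (∇ × F)_x = ∂F_z/∂y - ∂F_y/∂z = 0,
    (∇ × F)_y = ∂F_x/∂z - ∂F_z/∂x = 0,
    (∇ × F)_z = ∂F_y/∂x - ∂F_x/∂y = 14x^2 + 14y^2 + 28.

On z = 3, (curl F)_z = 14x^2 + 14y^2 + 28.

Convert to polar (x = r cos θ, y = r sin θ, dA = r dr dθ); the integrand becomes 14r^2 + 28, so

    ∬_D (curl F)_z dA = ∫_0^{2π} ∫_0^{6} (14r^2 + 28) · r dr dθ.

Inner (r from 0 to 6): 5040.
Outer (θ from 0 to 2π): 10080π.

Therefore ∮_C F · dr = 10080π.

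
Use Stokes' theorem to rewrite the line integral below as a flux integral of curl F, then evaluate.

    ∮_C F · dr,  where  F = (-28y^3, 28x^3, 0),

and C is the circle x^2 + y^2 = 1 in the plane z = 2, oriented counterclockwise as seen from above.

Let S be the flat disk x^2 + y^2 ≤ 1 in the plane z = 2, with upward unit normal n̂ = ẑ. By Stokes' theorem,

    ∮_C F · dr = ∬_S (∇ × F) · n̂ dS = ∬_D (curl F)_z dA,

where D is the disk x^2 + y^2 ≤ 1.

Compute the curl of F = (-28y^3, 28x^3, 0):
    (∇ × F)_x = ∂F_z/∂y - ∂F_y/∂z = 0,
    (∇ × F)_y = ∂F_x/∂z - ∂F_z/∂x = 0,
    (∇ × F)_z = ∂F_y/∂x - ∂F_x/∂y = 84x^2 + 84y^2.

On z = 2, (curl F)_z = 84x^2 + 84y^2.

Convert to polar (x = r cos θ, y = r sin θ, dA = r dr dθ); the integrand becomes 84r^2, so

    ∬_D (curl F)_z dA = ∫_0^{2π} ∫_0^{1} (84r^2) · r dr dθ.

Inner (r from 0 to 1): 21.
Outer (θ from 0 to 2π): 42π.

Therefore ∮_C F · dr = 42π.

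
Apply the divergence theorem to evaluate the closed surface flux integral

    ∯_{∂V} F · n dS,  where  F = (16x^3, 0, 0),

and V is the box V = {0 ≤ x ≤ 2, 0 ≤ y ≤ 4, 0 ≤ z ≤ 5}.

By the divergence theorem,

    ∯_{∂V} F · n dS = ∭_V (∇ · F) dV.

Compute the divergence:
    ∇ · F = ∂F_x/∂x + ∂F_y/∂y + ∂F_z/∂z = 48x^2 + 0 + 0 = 48x^2.

V is a rectangular box, so dV = dx dy dz with 0 ≤ x ≤ 2, 0 ≤ y ≤ 4, 0 ≤ z ≤ 5.

Integrate (48x^2) over V as an iterated integral:

    ∭_V (∇·F) dV = ∫_0^{2} ∫_0^{4} ∫_0^{5} (48x^2) dz dy dx.

Inner (z from 0 to 5): 240x^2.
Middle (y from 0 to 4): 960x^2.
Outer (x from 0 to 2): 2560.

Therefore ∯_{∂V} F · n dS = 2560.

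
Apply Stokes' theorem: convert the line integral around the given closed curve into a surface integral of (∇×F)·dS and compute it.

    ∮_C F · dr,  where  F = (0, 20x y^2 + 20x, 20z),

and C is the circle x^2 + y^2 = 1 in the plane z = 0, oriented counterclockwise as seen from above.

Let S be the flat disk x^2 + y^2 ≤ 1 in the plane z = 0, with upward unit normal n̂ = ẑ. By Stokes' theorem,

    ∮_C F · dr = ∬_S (∇ × F) · n̂ dS = ∬_D (curl F)_z dA,

where D is the disk x^2 + y^2 ≤ 1.

Compute the curl of F = (0, 20x y^2 + 20x, 20z):
    (∇ × F)_x = ∂F_z/∂y - ∂F_y/∂z = 0,
    (∇ × F)_y = ∂F_x/∂z - ∂F_z/∂x = 0,
    (∇ × F)_z = ∂F_y/∂x - ∂F_x/∂y = 20y^2 + 20.

On z = 0, (curl F)_z = 20y^2 + 20.

Convert to polar (x = r cos θ, y = r sin θ, dA = r dr dθ); the integrand becomes 20r^2sin(θ)^2 + 20, so

    ∬_D (curl F)_z dA = ∫_0^{2π} ∫_0^{1} (20r^2sin(θ)^2 + 20) · r dr dθ.

Inner (r from 0 to 1): 5sin(θ)^2 + 10.
Outer (θ from 0 to 2π): 25π.

Therefore ∮_C F · dr = 25π.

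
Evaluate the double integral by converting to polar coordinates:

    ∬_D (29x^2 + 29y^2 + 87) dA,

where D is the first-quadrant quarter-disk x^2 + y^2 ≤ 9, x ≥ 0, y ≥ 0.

The region D is 0 ≤ r ≤ 3, 0 ≤ θ ≤ π/2 in polar coordinates, where x = r cos(θ), y = r sin(θ), and dA = r dr dθ.

Under the substitution, the integrand becomes 29r^2 + 87, so

    ∬_D (29x^2 + 29y^2 + 87) dA = ∫_{0}^{π/2} ∫_{0}^{3} (29r^2 + 87) · r dr dθ.

Inner integral (in r): ∫_{0}^{3} (29r^2 + 87) · r dr = 3915/4.

Outer integral (in θ): ∫_{0}^{π/2} (3915/4) dθ = 3915π/8.

Therefore ∬_D (29x^2 + 29y^2 + 87) dA = 3915π/8.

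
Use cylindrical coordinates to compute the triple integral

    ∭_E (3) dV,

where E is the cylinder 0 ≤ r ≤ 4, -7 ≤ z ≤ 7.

In cylindrical coordinates, x = r cos(θ), y = r sin(θ), z = z, and dV = r dr dθ dz.

The integrand becomes 3, so

    ∭_E (3) dV = ∫_{0}^{2π} ∫_{0}^{4} ∫_{-7}^{7} (3) · r dz dr dθ.

Inner (z): 42r.
Middle (r from 0 to 4): 336.
Outer (θ): 672π.

Therefore the triple integral equals 672π.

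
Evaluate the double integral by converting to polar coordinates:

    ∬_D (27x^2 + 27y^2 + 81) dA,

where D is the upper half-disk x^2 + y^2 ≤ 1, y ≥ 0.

The region D is 0 ≤ r ≤ 1, 0 ≤ θ ≤ π in polar coordinates, where x = r cos(θ), y = r sin(θ), and dA = r dr dθ.

Under the substitution, the integrand becomes 27r^2 + 81, so

    ∬_D (27x^2 + 27y^2 + 81) dA = ∫_{0}^{π} ∫_{0}^{1} (27r^2 + 81) · r dr dθ.

Inner integral (in r): ∫_{0}^{1} (27r^2 + 81) · r dr = 189/4.

Outer integral (in θ): ∫_{0}^{π} (189/4) dθ = 189π/4.

Therefore ∬_D (27x^2 + 27y^2 + 81) dA = 189π/4.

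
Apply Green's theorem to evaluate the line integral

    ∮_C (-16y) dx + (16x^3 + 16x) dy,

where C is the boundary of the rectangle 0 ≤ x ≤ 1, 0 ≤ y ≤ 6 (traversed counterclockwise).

Green's theorem converts the closed line integral into a double integral over the enclosed region D:

    ∮_C P dx + Q dy = ∬_D (∂Q/∂x - ∂P/∂y) dA.

Here P = -16y, Q = 16x^3 + 16x, so

    ∂Q/∂x = 48x^2 + 16,    ∂P/∂y = -16,
    ∂Q/∂x - ∂P/∂y = 48x^2 + 32.

D is the region 0 ≤ x ≤ 1, 0 ≤ y ≤ 6. Evaluating the double integral:

    ∬_D (48x^2 + 32) dA = ∫_0^{1} ∫_0^{6} (48x^2 + 32) dy dx.

Inner (y from 0 to 6): 288x^2 + 192.
Outer (x from 0 to 1): 288.

Therefore ∮_C P dx + Q dy = 288.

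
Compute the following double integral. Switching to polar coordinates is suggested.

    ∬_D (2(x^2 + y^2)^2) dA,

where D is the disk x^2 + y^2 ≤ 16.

The region D is 0 ≤ r ≤ 4, 0 ≤ θ ≤ 2π in polar coordinates, where x = r cos(θ), y = r sin(θ), and dA = r dr dθ.

Under the substitution, the integrand becomes 2r^4, so

    ∬_D (2(x^2 + y^2)^2) dA = ∫_{0}^{2π} ∫_{0}^{4} (2r^4) · r dr dθ.

Inner integral (in r): ∫_{0}^{4} (2r^4) · r dr = 4096/3.

Outer integral (in θ): ∫_{0}^{2π} (4096/3) dθ = 8192π/3.

Therefore ∬_D (2(x^2 + y^2)^2) dA = 8192π/3.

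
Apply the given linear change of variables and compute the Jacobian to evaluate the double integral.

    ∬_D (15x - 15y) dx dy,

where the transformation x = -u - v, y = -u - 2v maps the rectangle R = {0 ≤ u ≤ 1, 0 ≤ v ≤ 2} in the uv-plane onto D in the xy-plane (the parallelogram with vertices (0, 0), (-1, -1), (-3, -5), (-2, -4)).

Compute the Jacobian determinant of (x, y) with respect to (u, v):

    ∂(x,y)/∂(u,v) = | -1  -1 | = (-1)(-2) - (-1)(-1) = 1.
                   | -1  -2 |

Its absolute value is |J| = 1 (the area scaling factor).

Substituting x = -u - v, y = -u - 2v into the integrand,

    15x - 15y → 15v,

so the integral becomes

    ∬_R (15v) · |J| du dv = ∫_0^1 ∫_0^2 (15v) dv du.

Inner (v): 30.
Outer (u): 30.

Therefore ∬_D (15x - 15y) dx dy = 30.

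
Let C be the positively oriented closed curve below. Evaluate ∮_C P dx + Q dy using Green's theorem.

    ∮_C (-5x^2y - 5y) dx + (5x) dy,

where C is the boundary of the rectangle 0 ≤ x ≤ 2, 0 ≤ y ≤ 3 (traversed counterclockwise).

Green's theorem converts the closed line integral into a double integral over the enclosed region D:

    ∮_C P dx + Q dy = ∬_D (∂Q/∂x - ∂P/∂y) dA.

Here P = -5x^2y - 5y, Q = 5x, so

    ∂Q/∂x = 5,    ∂P/∂y = -5x^2 - 5,
    ∂Q/∂x - ∂P/∂y = 5x^2 + 10.

D is the region 0 ≤ x ≤ 2, 0 ≤ y ≤ 3. Evaluating the double integral:

    ∬_D (5x^2 + 10) dA = ∫_0^{2} ∫_0^{3} (5x^2 + 10) dy dx.

Inner (y from 0 to 3): 15x^2 + 30.
Outer (x from 0 to 2): 100.

Therefore ∮_C P dx + Q dy = 100.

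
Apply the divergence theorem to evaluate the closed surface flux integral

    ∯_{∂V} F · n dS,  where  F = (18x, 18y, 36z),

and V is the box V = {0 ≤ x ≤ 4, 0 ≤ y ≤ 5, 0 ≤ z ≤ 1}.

By the divergence theorem,

    ∯_{∂V} F · n dS = ∭_V (∇ · F) dV.

Compute the divergence:
    ∇ · F = ∂F_x/∂x + ∂F_y/∂y + ∂F_z/∂z = 18 + 18 + 36 = 72.

V is a rectangular box, so dV = dx dy dz with 0 ≤ x ≤ 4, 0 ≤ y ≤ 5, 0 ≤ z ≤ 1.

Integrate (72) over V as an iterated integral:

    ∭_V (∇·F) dV = ∫_0^{4} ∫_0^{5} ∫_0^{1} (72) dz dy dx.

Inner (z from 0 to 1): 72.
Middle (y from 0 to 5): 360.
Outer (x from 0 to 4): 1440.

Therefore ∯_{∂V} F · n dS = 1440.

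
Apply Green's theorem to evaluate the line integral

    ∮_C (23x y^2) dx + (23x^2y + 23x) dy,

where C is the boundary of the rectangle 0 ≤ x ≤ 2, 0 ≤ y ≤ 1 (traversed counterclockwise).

Green's theorem converts the closed line integral into a double integral over the enclosed region D:

    ∮_C P dx + Q dy = ∬_D (∂Q/∂x - ∂P/∂y) dA.

Here P = 23x y^2, Q = 23x^2y + 23x, so

    ∂Q/∂x = 46x y + 23,    ∂P/∂y = 46x y,
    ∂Q/∂x - ∂P/∂y = 23.

D is the region 0 ≤ x ≤ 2, 0 ≤ y ≤ 1. Evaluating the double integral:

    ∬_D (23) dA = ∫_0^{2} ∫_0^{1} (23) dy dx.

Inner (y from 0 to 1): 23.
Outer (x from 0 to 2): 46.

Therefore ∮_C P dx + Q dy = 46.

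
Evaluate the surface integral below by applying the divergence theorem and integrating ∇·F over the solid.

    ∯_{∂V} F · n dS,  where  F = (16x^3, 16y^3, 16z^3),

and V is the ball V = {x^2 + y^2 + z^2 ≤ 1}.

By the divergence theorem,

    ∯_{∂V} F · n dS = ∭_V (∇ · F) dV.

Compute the divergence:
    ∇ · F = ∂F_x/∂x + ∂F_y/∂y + ∂F_z/∂z = 48x^2 + 48y^2 + 48z^2.

In spherical coordinates, x = ρ sin(φ) cos(θ), y = ρ sin(φ) sin(θ), z = ρ cos(φ), dV = ρ^2 sin(φ) dρ dφ dθ, with 0 ≤ ρ ≤ 1, 0 ≤ φ ≤ π, 0 ≤ θ ≤ 2π.

The integrand, after substitution and multiplying by the volume element, becomes (48ρ^2) · ρ^2 sin(φ), so

    ∭_V (∇·F) dV = ∫_0^{2π} ∫_0^{π} ∫_0^{1} (48ρ^2) · ρ^2 sin(φ) dρ dφ dθ.

Inner (ρ from 0 to 1): 48sin(φ)/5.
Middle (φ from 0 to π): 96/5.
Outer (θ from 0 to 2π): 192π/5.

Therefore ∯_{∂V} F · n dS = 192π/5.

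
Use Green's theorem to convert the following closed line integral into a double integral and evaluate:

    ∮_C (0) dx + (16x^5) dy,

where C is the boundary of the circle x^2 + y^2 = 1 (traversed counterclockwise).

Green's theorem converts the closed line integral into a double integral over the enclosed region D:

    ∮_C P dx + Q dy = ∬_D (∂Q/∂x - ∂P/∂y) dA.

Here P = 0, Q = 16x^5, so

    ∂Q/∂x = 80x^4,    ∂P/∂y = 0,
    ∂Q/∂x - ∂P/∂y = 80x^4.

D is the region x^2 + y^2 ≤ 1. Evaluating the double integral:

In polar coordinates (x = r cos θ, y = r sin θ, dA = r dr dθ) the integrand becomes 80r^4cos(θ)^4, so

    ∬_D (80x^4) dA = ∫_0^{2π} ∫_0^{1} (80r^4cos(θ)^4) · r dr dθ.

Inner (r from 0 to 1): 40cos(θ)^4/3.
Outer (θ from 0 to 2π): 10π.

Therefore ∮_C P dx + Q dy = 10π.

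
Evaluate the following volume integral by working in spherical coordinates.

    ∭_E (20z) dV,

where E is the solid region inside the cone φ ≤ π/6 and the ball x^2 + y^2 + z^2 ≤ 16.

In spherical coordinates, x = ρ sin(φ) cos(θ), y = ρ sin(φ) sin(θ), z = ρ cos(φ), and dV = ρ^2 sin(φ) dρ dφ dθ.

The integrand becomes 20ρ cos(φ), so

    ∭_E (20z) dV = ∫_{0}^{2π} ∫_{0}^{π/6} ∫_{0}^{4} (20ρ cos(φ)) · ρ^2 sin(φ) dρ dφ dθ.

Inner (ρ): 640sin(2φ).
Middle (φ): 160.
Outer (θ): 320π.

Therefore the triple integral equals 320π.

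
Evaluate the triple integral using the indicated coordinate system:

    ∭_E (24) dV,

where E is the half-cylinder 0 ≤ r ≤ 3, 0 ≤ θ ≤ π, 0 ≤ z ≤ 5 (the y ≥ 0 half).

In cylindrical coordinates, x = r cos(θ), y = r sin(θ), z = z, and dV = r dr dθ dz.

The integrand becomes 24, so

    ∭_E (24) dV = ∫_{0}^{π} ∫_{0}^{3} ∫_{0}^{5} (24) · r dz dr dθ.

Inner (z): 120r.
Middle (r from 0 to 3): 540.
Outer (θ): 540π.

Therefore the triple integral equals 540π.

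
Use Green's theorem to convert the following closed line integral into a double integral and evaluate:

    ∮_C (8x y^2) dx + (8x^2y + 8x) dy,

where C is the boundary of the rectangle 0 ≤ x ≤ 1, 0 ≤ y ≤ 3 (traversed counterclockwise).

Green's theorem converts the closed line integral into a double integral over the enclosed region D:

    ∮_C P dx + Q dy = ∬_D (∂Q/∂x - ∂P/∂y) dA.

Here P = 8x y^2, Q = 8x^2y + 8x, so

    ∂Q/∂x = 16x y + 8,    ∂P/∂y = 16x y,
    ∂Q/∂x - ∂P/∂y = 8.

D is the region 0 ≤ x ≤ 1, 0 ≤ y ≤ 3. Evaluating the double integral:

    ∬_D (8) dA = ∫_0^{1} ∫_0^{3} (8) dy dx.

Inner (y from 0 to 3): 24.
Outer (x from 0 to 1): 24.

Therefore ∮_C P dx + Q dy = 24.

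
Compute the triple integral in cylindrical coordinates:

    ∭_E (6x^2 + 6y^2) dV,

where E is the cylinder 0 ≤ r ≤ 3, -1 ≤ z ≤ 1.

In cylindrical coordinates, x = r cos(θ), y = r sin(θ), z = z, and dV = r dr dθ dz.

The integrand becomes 6r^2, so

    ∭_E (6x^2 + 6y^2) dV = ∫_{0}^{2π} ∫_{0}^{3} ∫_{-1}^{1} (6r^2) · r dz dr dθ.

Inner (z): 12r^3.
Middle (r from 0 to 3): 243.
Outer (θ): 486π.

Therefore the triple integral equals 486π.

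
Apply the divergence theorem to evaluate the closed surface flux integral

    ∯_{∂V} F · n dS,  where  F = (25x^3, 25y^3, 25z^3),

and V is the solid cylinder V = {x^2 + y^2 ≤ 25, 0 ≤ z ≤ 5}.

By the divergence theorem,

    ∯_{∂V} F · n dS = ∭_V (∇ · F) dV.

Compute the divergence:
    ∇ · F = ∂F_x/∂x + ∂F_y/∂y + ∂F_z/∂z = 75x^2 + 75y^2 + 75z^2.

In cylindrical coordinates, x = r cos(θ), y = r sin(θ), z = z, dV = r dr dθ dz, with 0 ≤ r ≤ 5, 0 ≤ θ ≤ 2π, 0 ≤ z ≤ 5.

The integrand, after substitution and multiplying by the volume element, becomes (75r^2 + 75z^2) · r, so

    ∭_V (∇·F) dV = ∫_0^{2π} ∫_0^{5} ∫_0^{5} (75r^2 + 75z^2) · r dz dr dθ.

Inner (z from 0 to 5): 375r^3 + 3125r.
Middle (r from 0 to 5): 390625/4.
Outer (θ from 0 to 2π): 390625π/2.

Therefore ∯_{∂V} F · n dS = 390625π/2.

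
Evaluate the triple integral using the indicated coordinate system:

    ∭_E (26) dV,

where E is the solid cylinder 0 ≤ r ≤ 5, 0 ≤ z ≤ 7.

In cylindrical coordinates, x = r cos(θ), y = r sin(θ), z = z, and dV = r dr dθ dz.

The integrand becomes 26, so

    ∭_E (26) dV = ∫_{0}^{2π} ∫_{0}^{5} ∫_{0}^{7} (26) · r dz dr dθ.

Inner (z): 182r.
Middle (r from 0 to 5): 2275.
Outer (θ): 4550π.

Therefore the triple integral equals 4550π.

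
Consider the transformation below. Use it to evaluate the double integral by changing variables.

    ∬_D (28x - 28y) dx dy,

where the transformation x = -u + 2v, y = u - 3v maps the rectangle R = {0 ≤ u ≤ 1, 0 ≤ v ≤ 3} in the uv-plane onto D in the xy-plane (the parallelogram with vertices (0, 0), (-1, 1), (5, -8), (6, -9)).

Compute the Jacobian determinant of (x, y) with respect to (u, v):

    ∂(x,y)/∂(u,v) = | -1  2 | = (-1)(-3) - (2)(1) = 1.
                   | 1  -3 |

Its absolute value is |J| = 1 (the area scaling factor).

Substituting x = -u + 2v, y = u - 3v into the integrand,

    28x - 28y → -56u + 140v,

so the integral becomes

    ∬_R (-56u + 140v) · |J| du dv = ∫_0^1 ∫_0^3 (-56u + 140v) dv du.

Inner (v): 630 - 168u.
Outer (u): 546.

Therefore ∬_D (28x - 28y) dx dy = 546.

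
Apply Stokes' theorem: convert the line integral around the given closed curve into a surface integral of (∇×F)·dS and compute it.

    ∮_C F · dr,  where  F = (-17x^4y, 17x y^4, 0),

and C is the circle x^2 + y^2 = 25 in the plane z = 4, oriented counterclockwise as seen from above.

Let S be the flat disk x^2 + y^2 ≤ 25 in the plane z = 4, with upward unit normal n̂ = ẑ. By Stokes' theorem,

    ∮_C F · dr = ∬_S (∇ × F) · n̂ dS = ∬_D (curl F)_z dA,

where D is the disk x^2 + y^2 ≤ 25.

Compute the curl of F = (-17x^4y, 17x y^4, 0):
    (∇ × F)_x = ∂F_z/∂y - ∂F_y/∂z = 0,
    (∇ × F)_y = ∂F_x/∂z - ∂F_z/∂x = 0,
    (∇ × F)_z = ∂F_y/∂x - ∂F_x/∂y = 17x^4 + 17y^4.

On z = 4, (curl F)_z = 17x^4 + 17y^4.

Convert to polar (x = r cos θ, y = r sin θ, dA = r dr dθ); the integrand becomes 17r^4(sin(θ)^4 + cos(θ)^4), so

    ∬_D (curl F)_z dA = ∫_0^{2π} ∫_0^{5} (17r^4(sin(θ)^4 + cos(θ)^4)) · r dr dθ.

Inner (r from 0 to 5): 265625sin(θ)^4/6 + 265625cos(θ)^4/6.
Outer (θ from 0 to 2π): 265625π/4.

Therefore ∮_C F · dr = 265625π/4.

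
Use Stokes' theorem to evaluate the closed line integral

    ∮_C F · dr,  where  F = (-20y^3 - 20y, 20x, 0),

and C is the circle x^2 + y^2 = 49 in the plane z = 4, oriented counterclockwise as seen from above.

Let S be the flat disk x^2 + y^2 ≤ 49 in the plane z = 4, with upward unit normal n̂ = ẑ. By Stokes' theorem,

    ∮_C F · dr = ∬_S (∇ × F) · n̂ dS = ∬_D (curl F)_z dA,

where D is the disk x^2 + y^2 ≤ 49.

Compute the curl of F = (-20y^3 - 20y, 20x, 0):
    (∇ × F)_x = ∂F_z/∂y - ∂F_y/∂z = 0,
    (∇ × F)_y = ∂F_x/∂z - ∂F_z/∂x = 0,
    (∇ × F)_z = ∂F_y/∂x - ∂F_x/∂y = 60y^2 + 40.

On z = 4, (curl F)_z = 60y^2 + 40.

Convert to polar (x = r cos θ, y = r sin θ, dA = r dr dθ); the integrand becomes 60r^2sin(θ)^2 + 40, so

    ∬_D (curl F)_z dA = ∫_0^{2π} ∫_0^{7} (60r^2sin(θ)^2 + 40) · r dr dθ.

Inner (r from 0 to 7): 36015sin(θ)^2 + 980.
Outer (θ from 0 to 2π): 37975π.

Therefore ∮_C F · dr = 37975π.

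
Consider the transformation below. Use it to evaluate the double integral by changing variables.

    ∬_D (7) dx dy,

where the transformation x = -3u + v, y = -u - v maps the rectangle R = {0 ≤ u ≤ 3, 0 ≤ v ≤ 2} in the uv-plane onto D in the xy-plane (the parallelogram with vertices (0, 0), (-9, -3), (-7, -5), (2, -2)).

Compute the Jacobian determinant of (x, y) with respect to (u, v):

    ∂(x,y)/∂(u,v) = | -3  1 | = (-3)(-1) - (1)(-1) = 4.
                   | -1  -1 |

Its absolute value is |J| = 4 (the area scaling factor).

Substituting x = -3u + v, y = -u - v into the integrand,

    7 → 7,

so the integral becomes

    ∬_R (7) · |J| du dv = ∫_0^3 ∫_0^2 (28) dv du.

Inner (v): 56.
Outer (u): 168.

Therefore ∬_D (7) dx dy = 168.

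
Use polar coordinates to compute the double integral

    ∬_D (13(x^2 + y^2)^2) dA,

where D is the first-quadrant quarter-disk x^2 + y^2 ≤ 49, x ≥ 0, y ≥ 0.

The region D is 0 ≤ r ≤ 7, 0 ≤ θ ≤ π/2 in polar coordinates, where x = r cos(θ), y = r sin(θ), and dA = r dr dθ.

Under the substitution, the integrand becomes 13r^4, so

    ∬_D (13(x^2 + y^2)^2) dA = ∫_{0}^{π/2} ∫_{0}^{7} (13r^4) · r dr dθ.

Inner integral (in r): ∫_{0}^{7} (13r^4) · r dr = 1529437/6.

Outer integral (in θ): ∫_{0}^{π/2} (1529437/6) dθ = 1529437π/12.

Therefore ∬_D (13(x^2 + y^2)^2) dA = 1529437π/12.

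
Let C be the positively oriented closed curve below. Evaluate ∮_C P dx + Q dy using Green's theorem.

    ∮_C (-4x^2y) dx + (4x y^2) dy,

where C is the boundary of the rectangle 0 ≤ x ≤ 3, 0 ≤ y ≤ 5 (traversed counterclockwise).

Green's theorem converts the closed line integral into a double integral over the enclosed region D:

    ∮_C P dx + Q dy = ∬_D (∂Q/∂x - ∂P/∂y) dA.

Here P = -4x^2y, Q = 4x y^2, so

    ∂Q/∂x = 4y^2,    ∂P/∂y = -4x^2,
    ∂Q/∂x - ∂P/∂y = 4x^2 + 4y^2.

D is the region 0 ≤ x ≤ 3, 0 ≤ y ≤ 5. Evaluating the double integral:

    ∬_D (4x^2 + 4y^2) dA = ∫_0^{3} ∫_0^{5} (4x^2 + 4y^2) dy dx.

Inner (y from 0 to 5): 20x^2 + 500/3.
Outer (x from 0 to 3): 680.

Therefore ∮_C P dx + Q dy = 680.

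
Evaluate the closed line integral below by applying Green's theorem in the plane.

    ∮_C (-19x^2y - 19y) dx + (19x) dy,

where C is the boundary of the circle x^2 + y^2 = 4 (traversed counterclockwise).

Green's theorem converts the closed line integral into a double integral over the enclosed region D:

    ∮_C P dx + Q dy = ∬_D (∂Q/∂x - ∂P/∂y) dA.

Here P = -19x^2y - 19y, Q = 19x, so

    ∂Q/∂x = 19,    ∂P/∂y = -19x^2 - 19,
    ∂Q/∂x - ∂P/∂y = 19x^2 + 38.

D is the region x^2 + y^2 ≤ 4. Evaluating the double integral:

In polar coordinates (x = r cos θ, y = r sin θ, dA = r dr dθ) the integrand becomes 19r^2cos(θ)^2 + 38, so

    ∬_D (19x^2 + 38) dA = ∫_0^{2π} ∫_0^{2} (19r^2cos(θ)^2 + 38) · r dr dθ.

Inner (r from 0 to 2): 76cos(θ)^2 + 76.
Outer (θ from 0 to 2π): 228π.

Therefore ∮_C P dx + Q dy = 228π.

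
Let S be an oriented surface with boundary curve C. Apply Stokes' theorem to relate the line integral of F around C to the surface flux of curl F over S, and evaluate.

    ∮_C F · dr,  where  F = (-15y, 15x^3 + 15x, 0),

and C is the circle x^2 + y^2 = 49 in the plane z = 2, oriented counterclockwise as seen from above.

Let S be the flat disk x^2 + y^2 ≤ 49 in the plane z = 2, with upward unit normal n̂ = ẑ. By Stokes' theorem,

    ∮_C F · dr = ∬_S (∇ × F) · n̂ dS = ∬_D (curl F)_z dA,

where D is the disk x^2 + y^2 ≤ 49.

Compute the curl of F = (-15y, 15x^3 + 15x, 0):
    (∇ × F)_x = ∂F_z/∂y - ∂F_y/∂z = 0,
    (∇ × F)_y = ∂F_x/∂z - ∂F_z/∂x = 0,
    (∇ × F)_z = ∂F_y/∂x - ∂F_x/∂y = 45x^2 + 30.

On z = 2, (curl F)_z = 45x^2 + 30.

Convert to polar (x = r cos θ, y = r sin θ, dA = r dr dθ); the integrand becomes 45r^2cos(θ)^2 + 30, so

    ∬_D (curl F)_z dA = ∫_0^{2π} ∫_0^{7} (45r^2cos(θ)^2 + 30) · r dr dθ.

Inner (r from 0 to 7): 108045cos(θ)^2/4 + 735.
Outer (θ from 0 to 2π): 113925π/4.

Therefore ∮_C F · dr = 113925π/4.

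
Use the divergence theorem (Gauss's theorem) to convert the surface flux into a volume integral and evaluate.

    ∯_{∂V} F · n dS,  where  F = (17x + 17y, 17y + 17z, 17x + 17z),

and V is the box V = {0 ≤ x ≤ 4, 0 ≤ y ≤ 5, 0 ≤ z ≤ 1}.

By the divergence theorem,

    ∯_{∂V} F · n dS = ∭_V (∇ · F) dV.

Compute the divergence:
    ∇ · F = ∂F_x/∂x + ∂F_y/∂y + ∂F_z/∂z = 17 + 17 + 17 = 51.

V is a rectangular box, so dV = dx dy dz with 0 ≤ x ≤ 4, 0 ≤ y ≤ 5, 0 ≤ z ≤ 1.

Integrate (51) over V as an iterated integral:

    ∭_V (∇·F) dV = ∫_0^{4} ∫_0^{5} ∫_0^{1} (51) dz dy dx.

Inner (z from 0 to 1): 51.
Middle (y from 0 to 5): 255.
Outer (x from 0 to 4): 1020.

Therefore ∯_{∂V} F · n dS = 1020.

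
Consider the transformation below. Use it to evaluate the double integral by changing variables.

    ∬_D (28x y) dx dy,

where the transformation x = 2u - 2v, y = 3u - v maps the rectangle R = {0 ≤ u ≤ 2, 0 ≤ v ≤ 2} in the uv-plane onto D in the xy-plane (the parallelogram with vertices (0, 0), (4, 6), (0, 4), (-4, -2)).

Compute the Jacobian determinant of (x, y) with respect to (u, v):

    ∂(x,y)/∂(u,v) = | 2  -2 | = (2)(-1) - (-2)(3) = 4.
                   | 3  -1 |

Its absolute value is |J| = 4 (the area scaling factor).

Substituting x = 2u - 2v, y = 3u - v into the integrand,

    28x y → 168u^2 - 224u v + 56v^2,

so the integral becomes

    ∬_R (168u^2 - 224u v + 56v^2) · |J| du dv = ∫_0^2 ∫_0^2 (672u^2 - 896u v + 224v^2) dv du.

Inner (v): 1344u^2 - 1792u + 1792/3.
Outer (u): 3584/3.

Therefore ∬_D (28x y) dx dy = 3584/3.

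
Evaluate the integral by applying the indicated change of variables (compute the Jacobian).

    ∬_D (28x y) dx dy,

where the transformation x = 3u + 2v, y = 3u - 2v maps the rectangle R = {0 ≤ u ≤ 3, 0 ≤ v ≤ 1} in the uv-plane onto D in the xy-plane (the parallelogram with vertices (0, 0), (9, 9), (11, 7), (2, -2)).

Compute the Jacobian determinant of (x, y) with respect to (u, v):

    ∂(x,y)/∂(u,v) = | 3  2 | = (3)(-2) - (2)(3) = -12.
                   | 3  -2 |

Its absolute value is |J| = 12 (the area scaling factor).

Substituting x = 3u + 2v, y = 3u - 2v into the integrand,

    28x y → 252u^2 - 112v^2,

so the integral becomes

    ∬_R (252u^2 - 112v^2) · |J| du dv = ∫_0^3 ∫_0^1 (3024u^2 - 1344v^2) dv du.

Inner (v): 3024u^2 - 448.
Outer (u): 25872.

Therefore ∬_D (28x y) dx dy = 25872.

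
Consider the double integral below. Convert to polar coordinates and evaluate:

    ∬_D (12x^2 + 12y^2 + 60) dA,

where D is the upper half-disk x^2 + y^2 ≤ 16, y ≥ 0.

The region D is 0 ≤ r ≤ 4, 0 ≤ θ ≤ π in polar coordinates, where x = r cos(θ), y = r sin(θ), and dA = r dr dθ.

Under the substitution, the integrand becomes 12r^2 + 60, so

    ∬_D (12x^2 + 12y^2 + 60) dA = ∫_{0}^{π} ∫_{0}^{4} (12r^2 + 60) · r dr dθ.

Inner integral (in r): ∫_{0}^{4} (12r^2 + 60) · r dr = 1248.

Outer integral (in θ): ∫_{0}^{π} (1248) dθ = 1248π.

Therefore ∬_D (12x^2 + 12y^2 + 60) dA = 1248π.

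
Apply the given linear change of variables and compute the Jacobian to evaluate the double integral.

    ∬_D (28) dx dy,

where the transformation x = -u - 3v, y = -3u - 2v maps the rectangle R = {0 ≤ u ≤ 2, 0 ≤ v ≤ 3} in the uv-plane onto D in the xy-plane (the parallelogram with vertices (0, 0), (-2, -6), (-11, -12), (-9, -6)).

Compute the Jacobian determinant of (x, y) with respect to (u, v):

    ∂(x,y)/∂(u,v) = | -1  -3 | = (-1)(-2) - (-3)(-3) = -7.
                   | -3  -2 |

Its absolute value is |J| = 7 (the area scaling factor).

Substituting x = -u - 3v, y = -3u - 2v into the integrand,

    28 → 28,

so the integral becomes

    ∬_R (28) · |J| du dv = ∫_0^2 ∫_0^3 (196) dv du.

Inner (v): 588.
Outer (u): 1176.

Therefore ∬_D (28) dx dy = 1176.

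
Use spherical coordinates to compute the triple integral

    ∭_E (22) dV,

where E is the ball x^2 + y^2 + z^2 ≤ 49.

In spherical coordinates, x = ρ sin(φ) cos(θ), y = ρ sin(φ) sin(θ), z = ρ cos(φ), and dV = ρ^2 sin(φ) dρ dφ dθ.

The integrand becomes 22, so

    ∭_E (22) dV = ∫_{0}^{2π} ∫_{0}^{π} ∫_{0}^{7} (22) · ρ^2 sin(φ) dρ dφ dθ.

Inner (ρ): 7546sin(φ)/3.
Middle (φ): 15092/3.
Outer (θ): 30184π/3.

Therefore the triple integral equals 30184π/3.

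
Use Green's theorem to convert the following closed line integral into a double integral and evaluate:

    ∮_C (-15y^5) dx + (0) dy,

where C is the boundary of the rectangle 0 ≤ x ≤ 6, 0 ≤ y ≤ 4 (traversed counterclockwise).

Green's theorem converts the closed line integral into a double integral over the enclosed region D:

    ∮_C P dx + Q dy = ∬_D (∂Q/∂x - ∂P/∂y) dA.

Here P = -15y^5, Q = 0, so

    ∂Q/∂x = 0,    ∂P/∂y = -75y^4,
    ∂Q/∂x - ∂P/∂y = 75y^4.

D is the region 0 ≤ x ≤ 6, 0 ≤ y ≤ 4. Evaluating the double integral:

    ∬_D (75y^4) dA = ∫_0^{6} ∫_0^{4} (75y^4) dy dx.

Inner (y from 0 to 4): 15360.
Outer (x from 0 to 6): 92160.

Therefore ∮_C P dx + Q dy = 92160.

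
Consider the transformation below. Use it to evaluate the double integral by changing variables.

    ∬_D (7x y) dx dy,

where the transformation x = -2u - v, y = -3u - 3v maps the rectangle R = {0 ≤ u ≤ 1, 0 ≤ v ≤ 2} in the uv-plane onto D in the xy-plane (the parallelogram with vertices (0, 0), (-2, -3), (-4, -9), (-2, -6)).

Compute the Jacobian determinant of (x, y) with respect to (u, v):

    ∂(x,y)/∂(u,v) = | -2  -1 | = (-2)(-3) - (-1)(-3) = 3.
                   | -3  -3 |

Its absolute value is |J| = 3 (the area scaling factor).

Substituting x = -2u - v, y = -3u - 3v into the integrand,

    7x y → 42u^2 + 63u v + 21v^2,

so the integral becomes

    ∬_R (42u^2 + 63u v + 21v^2) · |J| du dv = ∫_0^1 ∫_0^2 (126u^2 + 189u v + 63v^2) dv du.

Inner (v): 252u^2 + 378u + 168.
Outer (u): 441.

Therefore ∬_D (7x y) dx dy = 441.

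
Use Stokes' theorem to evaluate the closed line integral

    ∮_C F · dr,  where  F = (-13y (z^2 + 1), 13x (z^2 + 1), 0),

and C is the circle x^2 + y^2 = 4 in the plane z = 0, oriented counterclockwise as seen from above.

Let S be the flat disk x^2 + y^2 ≤ 4 in the plane z = 0, with upward unit normal n̂ = ẑ. By Stokes' theorem,

    ∮_C F · dr = ∬_S (∇ × F) · n̂ dS = ∬_D (curl F)_z dA,

where D is the disk x^2 + y^2 ≤ 4.

Compute the curl of F = (-13y (z^2 + 1), 13x (z^2 + 1), 0):
    (∇ × F)_x = ∂F_z/∂y - ∂F_y/∂z = -26x z,
    (∇ × F)_y = ∂F_x/∂z - ∂F_z/∂x = -26y z,
    (∇ × F)_z = ∂F_y/∂x - ∂F_x/∂y = 26z^2 + 26.

On z = 0, (curl F)_z = 26.

Convert to polar (x = r cos θ, y = r sin θ, dA = r dr dθ); the integrand becomes 26, so

    ∬_D (curl F)_z dA = ∫_0^{2π} ∫_0^{2} (26) · r dr dθ.

Inner (r from 0 to 2): 52.
Outer (θ from 0 to 2π): 104π.

Therefore ∮_C F · dr = 104π.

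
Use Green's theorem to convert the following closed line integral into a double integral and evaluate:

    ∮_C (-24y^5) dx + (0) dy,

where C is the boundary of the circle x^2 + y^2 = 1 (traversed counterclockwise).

Green's theorem converts the closed line integral into a double integral over the enclosed region D:

    ∮_C P dx + Q dy = ∬_D (∂Q/∂x - ∂P/∂y) dA.

Here P = -24y^5, Q = 0, so

    ∂Q/∂x = 0,    ∂P/∂y = -120y^4,
    ∂Q/∂x - ∂P/∂y = 120y^4.

D is the region x^2 + y^2 ≤ 1. Evaluating the double integral:

In polar coordinates (x = r cos θ, y = r sin θ, dA = r dr dθ) the integrand becomes 120r^4sin(θ)^4, so

    ∬_D (120y^4) dA = ∫_0^{2π} ∫_0^{1} (120r^4sin(θ)^4) · r dr dθ.

Inner (r from 0 to 1): 20sin(θ)^4.
Outer (θ from 0 to 2π): 15π.

Therefore ∮_C P dx + Q dy = 15π.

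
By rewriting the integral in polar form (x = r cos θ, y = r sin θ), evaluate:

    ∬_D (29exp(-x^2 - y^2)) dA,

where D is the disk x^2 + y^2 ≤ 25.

The region D is 0 ≤ r ≤ 5, 0 ≤ θ ≤ 2π in polar coordinates, where x = r cos(θ), y = r sin(θ), and dA = r dr dθ.

Under the substitution, the integrand becomes 29exp(-r^2), so

    ∬_D (29exp(-x^2 - y^2)) dA = ∫_{0}^{2π} ∫_{0}^{5} (29exp(-r^2)) · r dr dθ.

Inner integral (in r): ∫_{0}^{5} (29exp(-r^2)) · r dr = 29/2 - 29exp(-25)/2.

Outer integral (in θ): ∫_{0}^{2π} (29/2 - 29exp(-25)/2) dθ = -29π exp(-25) + 29π.

Therefore ∬_D (29exp(-x^2 - y^2)) dA = -29π exp(-25) + 29π.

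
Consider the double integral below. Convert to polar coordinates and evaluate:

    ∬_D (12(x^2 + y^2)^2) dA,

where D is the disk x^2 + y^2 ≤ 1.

The region D is 0 ≤ r ≤ 1, 0 ≤ θ ≤ 2π in polar coordinates, where x = r cos(θ), y = r sin(θ), and dA = r dr dθ.

Under the substitution, the integrand becomes 12r^4, so

    ∬_D (12(x^2 + y^2)^2) dA = ∫_{0}^{2π} ∫_{0}^{1} (12r^4) · r dr dθ.

Inner integral (in r): ∫_{0}^{1} (12r^4) · r dr = 2.

Outer integral (in θ): ∫_{0}^{2π} (2) dθ = 4π.

Therefore ∬_D (12(x^2 + y^2)^2) dA = 4π.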